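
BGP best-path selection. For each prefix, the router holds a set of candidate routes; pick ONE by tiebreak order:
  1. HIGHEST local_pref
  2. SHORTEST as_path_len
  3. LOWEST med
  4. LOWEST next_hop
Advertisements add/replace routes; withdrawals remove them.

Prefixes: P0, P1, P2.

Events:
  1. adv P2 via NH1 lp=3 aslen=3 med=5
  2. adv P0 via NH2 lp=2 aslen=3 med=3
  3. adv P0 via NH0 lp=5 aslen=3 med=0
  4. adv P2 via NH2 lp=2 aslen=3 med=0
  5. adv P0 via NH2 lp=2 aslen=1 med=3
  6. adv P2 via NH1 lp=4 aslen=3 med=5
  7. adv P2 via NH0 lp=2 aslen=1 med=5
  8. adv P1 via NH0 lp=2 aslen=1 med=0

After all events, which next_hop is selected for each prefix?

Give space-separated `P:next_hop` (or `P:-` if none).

Answer: P0:NH0 P1:NH0 P2:NH1

Derivation:
Op 1: best P0=- P1=- P2=NH1
Op 2: best P0=NH2 P1=- P2=NH1
Op 3: best P0=NH0 P1=- P2=NH1
Op 4: best P0=NH0 P1=- P2=NH1
Op 5: best P0=NH0 P1=- P2=NH1
Op 6: best P0=NH0 P1=- P2=NH1
Op 7: best P0=NH0 P1=- P2=NH1
Op 8: best P0=NH0 P1=NH0 P2=NH1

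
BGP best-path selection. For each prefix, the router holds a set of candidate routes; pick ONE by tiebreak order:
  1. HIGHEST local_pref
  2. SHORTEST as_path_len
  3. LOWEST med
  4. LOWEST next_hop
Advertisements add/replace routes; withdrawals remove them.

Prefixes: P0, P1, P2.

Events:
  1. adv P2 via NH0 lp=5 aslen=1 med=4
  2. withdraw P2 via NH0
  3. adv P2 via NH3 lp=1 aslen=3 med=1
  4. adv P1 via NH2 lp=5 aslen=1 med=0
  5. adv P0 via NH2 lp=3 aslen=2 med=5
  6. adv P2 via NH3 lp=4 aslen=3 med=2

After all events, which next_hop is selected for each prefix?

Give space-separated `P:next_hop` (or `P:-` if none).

Answer: P0:NH2 P1:NH2 P2:NH3

Derivation:
Op 1: best P0=- P1=- P2=NH0
Op 2: best P0=- P1=- P2=-
Op 3: best P0=- P1=- P2=NH3
Op 4: best P0=- P1=NH2 P2=NH3
Op 5: best P0=NH2 P1=NH2 P2=NH3
Op 6: best P0=NH2 P1=NH2 P2=NH3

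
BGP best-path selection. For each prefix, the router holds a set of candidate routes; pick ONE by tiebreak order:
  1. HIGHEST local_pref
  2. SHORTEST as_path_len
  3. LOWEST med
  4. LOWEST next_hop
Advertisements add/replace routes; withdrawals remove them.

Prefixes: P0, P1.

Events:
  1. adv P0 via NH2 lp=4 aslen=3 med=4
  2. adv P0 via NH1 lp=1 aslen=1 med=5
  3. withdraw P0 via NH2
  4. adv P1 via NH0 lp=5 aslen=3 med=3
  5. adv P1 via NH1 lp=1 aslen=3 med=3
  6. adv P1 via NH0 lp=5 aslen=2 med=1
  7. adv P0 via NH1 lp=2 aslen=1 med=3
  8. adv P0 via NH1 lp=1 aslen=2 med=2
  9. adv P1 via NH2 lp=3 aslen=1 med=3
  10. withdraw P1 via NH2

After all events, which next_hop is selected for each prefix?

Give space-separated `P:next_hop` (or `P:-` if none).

Answer: P0:NH1 P1:NH0

Derivation:
Op 1: best P0=NH2 P1=-
Op 2: best P0=NH2 P1=-
Op 3: best P0=NH1 P1=-
Op 4: best P0=NH1 P1=NH0
Op 5: best P0=NH1 P1=NH0
Op 6: best P0=NH1 P1=NH0
Op 7: best P0=NH1 P1=NH0
Op 8: best P0=NH1 P1=NH0
Op 9: best P0=NH1 P1=NH0
Op 10: best P0=NH1 P1=NH0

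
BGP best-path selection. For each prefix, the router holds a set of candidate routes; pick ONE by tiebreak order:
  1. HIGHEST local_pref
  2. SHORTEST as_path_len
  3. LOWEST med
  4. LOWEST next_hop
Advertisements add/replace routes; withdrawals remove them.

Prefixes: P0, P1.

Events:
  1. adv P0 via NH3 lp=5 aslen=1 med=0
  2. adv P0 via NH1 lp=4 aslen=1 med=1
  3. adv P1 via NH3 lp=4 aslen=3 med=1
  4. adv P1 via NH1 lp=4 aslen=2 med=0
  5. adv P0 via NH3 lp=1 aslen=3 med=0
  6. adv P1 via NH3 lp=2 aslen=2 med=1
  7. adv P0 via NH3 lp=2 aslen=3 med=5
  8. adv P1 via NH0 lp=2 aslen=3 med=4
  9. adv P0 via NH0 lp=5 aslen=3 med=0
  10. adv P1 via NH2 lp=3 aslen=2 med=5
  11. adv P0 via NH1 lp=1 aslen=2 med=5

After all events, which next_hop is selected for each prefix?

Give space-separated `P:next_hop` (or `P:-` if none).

Op 1: best P0=NH3 P1=-
Op 2: best P0=NH3 P1=-
Op 3: best P0=NH3 P1=NH3
Op 4: best P0=NH3 P1=NH1
Op 5: best P0=NH1 P1=NH1
Op 6: best P0=NH1 P1=NH1
Op 7: best P0=NH1 P1=NH1
Op 8: best P0=NH1 P1=NH1
Op 9: best P0=NH0 P1=NH1
Op 10: best P0=NH0 P1=NH1
Op 11: best P0=NH0 P1=NH1

Answer: P0:NH0 P1:NH1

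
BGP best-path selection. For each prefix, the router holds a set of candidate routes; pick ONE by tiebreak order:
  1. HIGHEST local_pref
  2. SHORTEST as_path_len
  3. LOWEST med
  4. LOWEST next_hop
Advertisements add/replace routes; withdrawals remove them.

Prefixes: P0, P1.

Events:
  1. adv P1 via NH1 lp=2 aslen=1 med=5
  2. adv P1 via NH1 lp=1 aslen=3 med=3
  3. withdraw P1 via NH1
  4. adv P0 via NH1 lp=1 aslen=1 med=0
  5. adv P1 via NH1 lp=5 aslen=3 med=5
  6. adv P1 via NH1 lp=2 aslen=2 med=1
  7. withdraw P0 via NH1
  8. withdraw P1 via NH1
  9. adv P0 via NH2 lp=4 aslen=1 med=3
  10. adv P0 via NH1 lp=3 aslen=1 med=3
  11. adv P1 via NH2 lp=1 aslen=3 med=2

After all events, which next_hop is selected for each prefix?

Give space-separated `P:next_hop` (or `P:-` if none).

Answer: P0:NH2 P1:NH2

Derivation:
Op 1: best P0=- P1=NH1
Op 2: best P0=- P1=NH1
Op 3: best P0=- P1=-
Op 4: best P0=NH1 P1=-
Op 5: best P0=NH1 P1=NH1
Op 6: best P0=NH1 P1=NH1
Op 7: best P0=- P1=NH1
Op 8: best P0=- P1=-
Op 9: best P0=NH2 P1=-
Op 10: best P0=NH2 P1=-
Op 11: best P0=NH2 P1=NH2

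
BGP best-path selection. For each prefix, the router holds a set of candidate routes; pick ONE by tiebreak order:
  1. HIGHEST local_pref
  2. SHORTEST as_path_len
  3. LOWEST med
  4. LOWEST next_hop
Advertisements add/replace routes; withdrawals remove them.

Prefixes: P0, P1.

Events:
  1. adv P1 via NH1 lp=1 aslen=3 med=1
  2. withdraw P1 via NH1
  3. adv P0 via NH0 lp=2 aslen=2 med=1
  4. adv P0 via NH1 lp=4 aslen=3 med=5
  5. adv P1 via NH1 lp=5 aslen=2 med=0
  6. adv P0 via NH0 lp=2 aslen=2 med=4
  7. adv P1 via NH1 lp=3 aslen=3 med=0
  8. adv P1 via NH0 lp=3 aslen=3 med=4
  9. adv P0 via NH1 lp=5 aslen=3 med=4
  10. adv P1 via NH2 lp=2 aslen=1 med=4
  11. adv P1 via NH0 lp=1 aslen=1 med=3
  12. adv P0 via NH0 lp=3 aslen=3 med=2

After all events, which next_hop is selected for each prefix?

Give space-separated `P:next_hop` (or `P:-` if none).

Op 1: best P0=- P1=NH1
Op 2: best P0=- P1=-
Op 3: best P0=NH0 P1=-
Op 4: best P0=NH1 P1=-
Op 5: best P0=NH1 P1=NH1
Op 6: best P0=NH1 P1=NH1
Op 7: best P0=NH1 P1=NH1
Op 8: best P0=NH1 P1=NH1
Op 9: best P0=NH1 P1=NH1
Op 10: best P0=NH1 P1=NH1
Op 11: best P0=NH1 P1=NH1
Op 12: best P0=NH1 P1=NH1

Answer: P0:NH1 P1:NH1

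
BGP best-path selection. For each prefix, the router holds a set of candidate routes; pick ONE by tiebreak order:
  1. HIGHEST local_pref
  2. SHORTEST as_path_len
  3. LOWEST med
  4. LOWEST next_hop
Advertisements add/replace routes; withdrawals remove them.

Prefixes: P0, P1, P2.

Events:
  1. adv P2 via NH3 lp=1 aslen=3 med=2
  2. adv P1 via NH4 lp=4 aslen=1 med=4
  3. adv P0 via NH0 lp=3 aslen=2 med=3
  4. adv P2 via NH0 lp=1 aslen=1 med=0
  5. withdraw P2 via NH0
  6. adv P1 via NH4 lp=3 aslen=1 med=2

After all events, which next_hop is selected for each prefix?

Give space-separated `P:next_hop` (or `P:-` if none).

Op 1: best P0=- P1=- P2=NH3
Op 2: best P0=- P1=NH4 P2=NH3
Op 3: best P0=NH0 P1=NH4 P2=NH3
Op 4: best P0=NH0 P1=NH4 P2=NH0
Op 5: best P0=NH0 P1=NH4 P2=NH3
Op 6: best P0=NH0 P1=NH4 P2=NH3

Answer: P0:NH0 P1:NH4 P2:NH3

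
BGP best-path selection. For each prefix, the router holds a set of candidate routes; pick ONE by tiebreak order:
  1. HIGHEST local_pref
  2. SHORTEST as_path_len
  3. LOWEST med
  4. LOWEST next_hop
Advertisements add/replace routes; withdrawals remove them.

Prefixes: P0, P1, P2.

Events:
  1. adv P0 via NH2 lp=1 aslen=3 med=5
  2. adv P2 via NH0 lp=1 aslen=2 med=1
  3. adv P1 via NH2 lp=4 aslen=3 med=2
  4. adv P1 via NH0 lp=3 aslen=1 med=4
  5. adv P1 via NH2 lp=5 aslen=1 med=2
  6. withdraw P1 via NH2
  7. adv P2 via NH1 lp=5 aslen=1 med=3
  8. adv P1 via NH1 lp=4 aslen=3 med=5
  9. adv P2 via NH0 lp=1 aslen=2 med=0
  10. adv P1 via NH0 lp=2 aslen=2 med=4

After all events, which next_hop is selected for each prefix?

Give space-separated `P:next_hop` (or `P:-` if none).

Op 1: best P0=NH2 P1=- P2=-
Op 2: best P0=NH2 P1=- P2=NH0
Op 3: best P0=NH2 P1=NH2 P2=NH0
Op 4: best P0=NH2 P1=NH2 P2=NH0
Op 5: best P0=NH2 P1=NH2 P2=NH0
Op 6: best P0=NH2 P1=NH0 P2=NH0
Op 7: best P0=NH2 P1=NH0 P2=NH1
Op 8: best P0=NH2 P1=NH1 P2=NH1
Op 9: best P0=NH2 P1=NH1 P2=NH1
Op 10: best P0=NH2 P1=NH1 P2=NH1

Answer: P0:NH2 P1:NH1 P2:NH1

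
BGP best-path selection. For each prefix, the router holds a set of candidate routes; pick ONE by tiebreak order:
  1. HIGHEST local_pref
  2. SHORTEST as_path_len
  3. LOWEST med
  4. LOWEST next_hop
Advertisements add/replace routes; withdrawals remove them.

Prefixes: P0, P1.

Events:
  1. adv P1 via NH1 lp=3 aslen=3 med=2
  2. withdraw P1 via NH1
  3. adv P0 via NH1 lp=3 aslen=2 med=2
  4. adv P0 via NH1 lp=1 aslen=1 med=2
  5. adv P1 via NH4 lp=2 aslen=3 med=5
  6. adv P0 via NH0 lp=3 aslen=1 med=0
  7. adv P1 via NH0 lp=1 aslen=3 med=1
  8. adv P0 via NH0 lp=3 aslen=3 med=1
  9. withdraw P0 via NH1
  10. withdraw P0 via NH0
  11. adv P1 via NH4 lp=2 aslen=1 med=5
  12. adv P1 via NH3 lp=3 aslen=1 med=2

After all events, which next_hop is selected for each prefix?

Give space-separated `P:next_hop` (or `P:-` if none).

Op 1: best P0=- P1=NH1
Op 2: best P0=- P1=-
Op 3: best P0=NH1 P1=-
Op 4: best P0=NH1 P1=-
Op 5: best P0=NH1 P1=NH4
Op 6: best P0=NH0 P1=NH4
Op 7: best P0=NH0 P1=NH4
Op 8: best P0=NH0 P1=NH4
Op 9: best P0=NH0 P1=NH4
Op 10: best P0=- P1=NH4
Op 11: best P0=- P1=NH4
Op 12: best P0=- P1=NH3

Answer: P0:- P1:NH3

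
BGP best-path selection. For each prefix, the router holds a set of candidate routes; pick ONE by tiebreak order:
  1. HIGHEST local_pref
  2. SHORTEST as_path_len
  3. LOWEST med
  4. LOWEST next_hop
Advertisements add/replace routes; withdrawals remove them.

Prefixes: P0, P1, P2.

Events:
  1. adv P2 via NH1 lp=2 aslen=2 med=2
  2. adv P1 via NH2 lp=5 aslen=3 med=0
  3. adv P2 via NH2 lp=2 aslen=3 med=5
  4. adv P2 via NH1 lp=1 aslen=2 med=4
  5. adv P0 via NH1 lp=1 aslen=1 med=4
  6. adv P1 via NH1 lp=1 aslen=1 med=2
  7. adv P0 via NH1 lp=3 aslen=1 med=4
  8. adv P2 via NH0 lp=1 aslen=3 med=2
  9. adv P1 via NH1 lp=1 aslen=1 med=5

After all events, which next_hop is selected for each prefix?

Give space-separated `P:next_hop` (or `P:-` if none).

Op 1: best P0=- P1=- P2=NH1
Op 2: best P0=- P1=NH2 P2=NH1
Op 3: best P0=- P1=NH2 P2=NH1
Op 4: best P0=- P1=NH2 P2=NH2
Op 5: best P0=NH1 P1=NH2 P2=NH2
Op 6: best P0=NH1 P1=NH2 P2=NH2
Op 7: best P0=NH1 P1=NH2 P2=NH2
Op 8: best P0=NH1 P1=NH2 P2=NH2
Op 9: best P0=NH1 P1=NH2 P2=NH2

Answer: P0:NH1 P1:NH2 P2:NH2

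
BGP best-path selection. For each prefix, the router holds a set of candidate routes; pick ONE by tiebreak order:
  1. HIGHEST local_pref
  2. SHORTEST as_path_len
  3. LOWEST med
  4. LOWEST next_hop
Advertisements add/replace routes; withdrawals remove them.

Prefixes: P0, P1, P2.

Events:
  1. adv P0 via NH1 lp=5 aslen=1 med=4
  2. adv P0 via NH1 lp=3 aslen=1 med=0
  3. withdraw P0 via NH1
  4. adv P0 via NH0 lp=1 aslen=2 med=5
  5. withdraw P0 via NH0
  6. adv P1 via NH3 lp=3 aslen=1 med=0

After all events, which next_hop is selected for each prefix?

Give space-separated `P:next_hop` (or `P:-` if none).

Answer: P0:- P1:NH3 P2:-

Derivation:
Op 1: best P0=NH1 P1=- P2=-
Op 2: best P0=NH1 P1=- P2=-
Op 3: best P0=- P1=- P2=-
Op 4: best P0=NH0 P1=- P2=-
Op 5: best P0=- P1=- P2=-
Op 6: best P0=- P1=NH3 P2=-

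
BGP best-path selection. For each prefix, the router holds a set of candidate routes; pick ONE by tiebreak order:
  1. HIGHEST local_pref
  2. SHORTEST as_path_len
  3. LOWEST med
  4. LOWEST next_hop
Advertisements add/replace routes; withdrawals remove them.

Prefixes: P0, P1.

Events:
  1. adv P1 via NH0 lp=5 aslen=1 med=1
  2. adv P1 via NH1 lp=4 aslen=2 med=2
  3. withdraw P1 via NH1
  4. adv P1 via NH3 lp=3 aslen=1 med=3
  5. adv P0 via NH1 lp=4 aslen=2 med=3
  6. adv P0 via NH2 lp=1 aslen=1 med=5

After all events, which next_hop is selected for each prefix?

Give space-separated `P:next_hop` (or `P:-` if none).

Op 1: best P0=- P1=NH0
Op 2: best P0=- P1=NH0
Op 3: best P0=- P1=NH0
Op 4: best P0=- P1=NH0
Op 5: best P0=NH1 P1=NH0
Op 6: best P0=NH1 P1=NH0

Answer: P0:NH1 P1:NH0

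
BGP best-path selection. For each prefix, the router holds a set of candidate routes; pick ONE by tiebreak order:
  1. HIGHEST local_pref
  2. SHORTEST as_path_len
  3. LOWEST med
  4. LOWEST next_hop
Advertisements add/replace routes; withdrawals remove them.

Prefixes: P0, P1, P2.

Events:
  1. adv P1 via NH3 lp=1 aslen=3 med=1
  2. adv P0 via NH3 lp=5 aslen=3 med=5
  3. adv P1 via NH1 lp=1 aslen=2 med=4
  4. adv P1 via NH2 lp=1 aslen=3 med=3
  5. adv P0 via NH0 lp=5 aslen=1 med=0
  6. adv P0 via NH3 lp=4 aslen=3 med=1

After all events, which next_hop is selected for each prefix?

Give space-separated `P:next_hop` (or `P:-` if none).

Answer: P0:NH0 P1:NH1 P2:-

Derivation:
Op 1: best P0=- P1=NH3 P2=-
Op 2: best P0=NH3 P1=NH3 P2=-
Op 3: best P0=NH3 P1=NH1 P2=-
Op 4: best P0=NH3 P1=NH1 P2=-
Op 5: best P0=NH0 P1=NH1 P2=-
Op 6: best P0=NH0 P1=NH1 P2=-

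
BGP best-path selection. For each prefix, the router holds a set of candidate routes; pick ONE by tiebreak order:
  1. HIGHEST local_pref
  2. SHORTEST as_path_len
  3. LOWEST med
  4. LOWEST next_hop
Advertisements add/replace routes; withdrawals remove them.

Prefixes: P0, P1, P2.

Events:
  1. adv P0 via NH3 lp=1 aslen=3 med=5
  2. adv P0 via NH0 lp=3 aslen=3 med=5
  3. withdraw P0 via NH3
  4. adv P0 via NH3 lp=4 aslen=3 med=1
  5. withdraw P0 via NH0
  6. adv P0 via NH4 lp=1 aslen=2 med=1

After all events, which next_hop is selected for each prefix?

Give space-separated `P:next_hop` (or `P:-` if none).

Op 1: best P0=NH3 P1=- P2=-
Op 2: best P0=NH0 P1=- P2=-
Op 3: best P0=NH0 P1=- P2=-
Op 4: best P0=NH3 P1=- P2=-
Op 5: best P0=NH3 P1=- P2=-
Op 6: best P0=NH3 P1=- P2=-

Answer: P0:NH3 P1:- P2:-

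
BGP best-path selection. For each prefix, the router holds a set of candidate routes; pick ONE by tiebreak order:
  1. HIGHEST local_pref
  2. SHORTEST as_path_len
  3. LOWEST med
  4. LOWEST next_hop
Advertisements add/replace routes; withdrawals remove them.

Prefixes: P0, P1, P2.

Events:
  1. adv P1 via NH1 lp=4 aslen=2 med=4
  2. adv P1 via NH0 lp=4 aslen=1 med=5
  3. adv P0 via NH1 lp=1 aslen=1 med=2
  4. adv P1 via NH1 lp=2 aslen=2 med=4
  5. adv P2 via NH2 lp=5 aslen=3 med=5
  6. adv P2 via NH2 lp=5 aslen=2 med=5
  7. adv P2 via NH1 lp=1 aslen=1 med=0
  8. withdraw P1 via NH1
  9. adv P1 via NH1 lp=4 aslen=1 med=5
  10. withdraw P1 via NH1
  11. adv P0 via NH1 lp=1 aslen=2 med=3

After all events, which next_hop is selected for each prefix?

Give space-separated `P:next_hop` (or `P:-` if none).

Answer: P0:NH1 P1:NH0 P2:NH2

Derivation:
Op 1: best P0=- P1=NH1 P2=-
Op 2: best P0=- P1=NH0 P2=-
Op 3: best P0=NH1 P1=NH0 P2=-
Op 4: best P0=NH1 P1=NH0 P2=-
Op 5: best P0=NH1 P1=NH0 P2=NH2
Op 6: best P0=NH1 P1=NH0 P2=NH2
Op 7: best P0=NH1 P1=NH0 P2=NH2
Op 8: best P0=NH1 P1=NH0 P2=NH2
Op 9: best P0=NH1 P1=NH0 P2=NH2
Op 10: best P0=NH1 P1=NH0 P2=NH2
Op 11: best P0=NH1 P1=NH0 P2=NH2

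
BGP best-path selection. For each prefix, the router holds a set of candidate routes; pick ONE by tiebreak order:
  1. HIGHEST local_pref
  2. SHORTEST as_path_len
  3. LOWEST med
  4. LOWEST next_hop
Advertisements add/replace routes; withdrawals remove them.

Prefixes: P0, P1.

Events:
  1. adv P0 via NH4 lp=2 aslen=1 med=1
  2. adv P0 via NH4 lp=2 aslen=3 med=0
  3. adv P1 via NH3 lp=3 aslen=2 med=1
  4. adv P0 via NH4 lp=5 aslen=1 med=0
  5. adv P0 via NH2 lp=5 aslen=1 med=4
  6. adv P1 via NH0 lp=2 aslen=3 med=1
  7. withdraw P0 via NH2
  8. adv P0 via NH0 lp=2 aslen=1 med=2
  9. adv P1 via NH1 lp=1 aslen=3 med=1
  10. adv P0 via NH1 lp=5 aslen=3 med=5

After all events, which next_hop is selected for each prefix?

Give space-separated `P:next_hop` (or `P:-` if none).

Op 1: best P0=NH4 P1=-
Op 2: best P0=NH4 P1=-
Op 3: best P0=NH4 P1=NH3
Op 4: best P0=NH4 P1=NH3
Op 5: best P0=NH4 P1=NH3
Op 6: best P0=NH4 P1=NH3
Op 7: best P0=NH4 P1=NH3
Op 8: best P0=NH4 P1=NH3
Op 9: best P0=NH4 P1=NH3
Op 10: best P0=NH4 P1=NH3

Answer: P0:NH4 P1:NH3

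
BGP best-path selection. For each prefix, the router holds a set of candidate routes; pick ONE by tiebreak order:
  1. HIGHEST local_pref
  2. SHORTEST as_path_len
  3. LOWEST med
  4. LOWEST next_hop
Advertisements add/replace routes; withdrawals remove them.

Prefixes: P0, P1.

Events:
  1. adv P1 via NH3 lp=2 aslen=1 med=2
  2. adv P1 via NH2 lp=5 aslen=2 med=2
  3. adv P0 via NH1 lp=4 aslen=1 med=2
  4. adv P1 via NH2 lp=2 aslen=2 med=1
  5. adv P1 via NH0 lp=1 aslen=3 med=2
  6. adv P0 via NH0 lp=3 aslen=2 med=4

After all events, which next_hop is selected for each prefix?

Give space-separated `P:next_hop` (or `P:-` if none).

Answer: P0:NH1 P1:NH3

Derivation:
Op 1: best P0=- P1=NH3
Op 2: best P0=- P1=NH2
Op 3: best P0=NH1 P1=NH2
Op 4: best P0=NH1 P1=NH3
Op 5: best P0=NH1 P1=NH3
Op 6: best P0=NH1 P1=NH3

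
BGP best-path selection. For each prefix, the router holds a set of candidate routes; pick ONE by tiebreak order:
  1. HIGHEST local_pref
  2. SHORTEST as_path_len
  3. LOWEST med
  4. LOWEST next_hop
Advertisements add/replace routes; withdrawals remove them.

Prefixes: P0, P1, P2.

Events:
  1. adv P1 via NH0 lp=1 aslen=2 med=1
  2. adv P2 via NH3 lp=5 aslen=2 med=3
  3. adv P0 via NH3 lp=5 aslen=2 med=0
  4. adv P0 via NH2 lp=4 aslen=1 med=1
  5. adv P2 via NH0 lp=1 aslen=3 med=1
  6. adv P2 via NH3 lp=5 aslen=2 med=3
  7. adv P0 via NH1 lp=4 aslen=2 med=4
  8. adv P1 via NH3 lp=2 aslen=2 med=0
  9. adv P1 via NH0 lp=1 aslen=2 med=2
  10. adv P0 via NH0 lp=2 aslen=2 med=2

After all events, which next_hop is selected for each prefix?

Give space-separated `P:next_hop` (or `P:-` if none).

Op 1: best P0=- P1=NH0 P2=-
Op 2: best P0=- P1=NH0 P2=NH3
Op 3: best P0=NH3 P1=NH0 P2=NH3
Op 4: best P0=NH3 P1=NH0 P2=NH3
Op 5: best P0=NH3 P1=NH0 P2=NH3
Op 6: best P0=NH3 P1=NH0 P2=NH3
Op 7: best P0=NH3 P1=NH0 P2=NH3
Op 8: best P0=NH3 P1=NH3 P2=NH3
Op 9: best P0=NH3 P1=NH3 P2=NH3
Op 10: best P0=NH3 P1=NH3 P2=NH3

Answer: P0:NH3 P1:NH3 P2:NH3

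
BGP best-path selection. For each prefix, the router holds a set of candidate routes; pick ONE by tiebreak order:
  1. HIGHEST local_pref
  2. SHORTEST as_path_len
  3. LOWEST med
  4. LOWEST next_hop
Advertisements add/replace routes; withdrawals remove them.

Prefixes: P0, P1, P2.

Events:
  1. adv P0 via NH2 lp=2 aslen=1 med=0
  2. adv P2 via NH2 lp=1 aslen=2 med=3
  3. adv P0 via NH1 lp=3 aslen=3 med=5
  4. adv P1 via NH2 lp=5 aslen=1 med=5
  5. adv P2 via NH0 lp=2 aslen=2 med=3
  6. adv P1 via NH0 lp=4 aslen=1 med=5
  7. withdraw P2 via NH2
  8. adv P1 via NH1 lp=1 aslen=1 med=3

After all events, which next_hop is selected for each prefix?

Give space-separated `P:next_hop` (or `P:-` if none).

Answer: P0:NH1 P1:NH2 P2:NH0

Derivation:
Op 1: best P0=NH2 P1=- P2=-
Op 2: best P0=NH2 P1=- P2=NH2
Op 3: best P0=NH1 P1=- P2=NH2
Op 4: best P0=NH1 P1=NH2 P2=NH2
Op 5: best P0=NH1 P1=NH2 P2=NH0
Op 6: best P0=NH1 P1=NH2 P2=NH0
Op 7: best P0=NH1 P1=NH2 P2=NH0
Op 8: best P0=NH1 P1=NH2 P2=NH0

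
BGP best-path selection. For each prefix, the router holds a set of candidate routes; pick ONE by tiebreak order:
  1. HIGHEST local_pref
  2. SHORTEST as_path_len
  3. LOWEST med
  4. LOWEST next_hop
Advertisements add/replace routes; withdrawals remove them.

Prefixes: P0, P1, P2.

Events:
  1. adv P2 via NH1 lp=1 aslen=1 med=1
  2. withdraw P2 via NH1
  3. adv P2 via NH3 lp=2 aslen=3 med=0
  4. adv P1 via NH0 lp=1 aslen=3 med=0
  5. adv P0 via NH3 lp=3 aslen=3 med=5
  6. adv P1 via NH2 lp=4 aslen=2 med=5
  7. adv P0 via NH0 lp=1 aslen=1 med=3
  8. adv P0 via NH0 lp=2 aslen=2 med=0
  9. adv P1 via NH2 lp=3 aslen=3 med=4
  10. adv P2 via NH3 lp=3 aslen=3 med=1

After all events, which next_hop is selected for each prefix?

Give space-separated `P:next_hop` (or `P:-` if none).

Op 1: best P0=- P1=- P2=NH1
Op 2: best P0=- P1=- P2=-
Op 3: best P0=- P1=- P2=NH3
Op 4: best P0=- P1=NH0 P2=NH3
Op 5: best P0=NH3 P1=NH0 P2=NH3
Op 6: best P0=NH3 P1=NH2 P2=NH3
Op 7: best P0=NH3 P1=NH2 P2=NH3
Op 8: best P0=NH3 P1=NH2 P2=NH3
Op 9: best P0=NH3 P1=NH2 P2=NH3
Op 10: best P0=NH3 P1=NH2 P2=NH3

Answer: P0:NH3 P1:NH2 P2:NH3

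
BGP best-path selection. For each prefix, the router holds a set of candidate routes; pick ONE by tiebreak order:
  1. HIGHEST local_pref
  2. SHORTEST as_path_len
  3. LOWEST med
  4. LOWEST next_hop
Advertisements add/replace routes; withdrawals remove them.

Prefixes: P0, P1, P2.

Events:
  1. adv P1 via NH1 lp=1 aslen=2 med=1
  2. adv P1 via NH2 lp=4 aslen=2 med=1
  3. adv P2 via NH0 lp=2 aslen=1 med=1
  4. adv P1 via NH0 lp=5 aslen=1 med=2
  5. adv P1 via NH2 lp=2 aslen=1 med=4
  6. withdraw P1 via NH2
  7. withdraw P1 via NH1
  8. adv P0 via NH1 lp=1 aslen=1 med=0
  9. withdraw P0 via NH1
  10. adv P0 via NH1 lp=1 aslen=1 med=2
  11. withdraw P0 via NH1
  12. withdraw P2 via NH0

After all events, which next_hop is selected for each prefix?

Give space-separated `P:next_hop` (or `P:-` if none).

Answer: P0:- P1:NH0 P2:-

Derivation:
Op 1: best P0=- P1=NH1 P2=-
Op 2: best P0=- P1=NH2 P2=-
Op 3: best P0=- P1=NH2 P2=NH0
Op 4: best P0=- P1=NH0 P2=NH0
Op 5: best P0=- P1=NH0 P2=NH0
Op 6: best P0=- P1=NH0 P2=NH0
Op 7: best P0=- P1=NH0 P2=NH0
Op 8: best P0=NH1 P1=NH0 P2=NH0
Op 9: best P0=- P1=NH0 P2=NH0
Op 10: best P0=NH1 P1=NH0 P2=NH0
Op 11: best P0=- P1=NH0 P2=NH0
Op 12: best P0=- P1=NH0 P2=-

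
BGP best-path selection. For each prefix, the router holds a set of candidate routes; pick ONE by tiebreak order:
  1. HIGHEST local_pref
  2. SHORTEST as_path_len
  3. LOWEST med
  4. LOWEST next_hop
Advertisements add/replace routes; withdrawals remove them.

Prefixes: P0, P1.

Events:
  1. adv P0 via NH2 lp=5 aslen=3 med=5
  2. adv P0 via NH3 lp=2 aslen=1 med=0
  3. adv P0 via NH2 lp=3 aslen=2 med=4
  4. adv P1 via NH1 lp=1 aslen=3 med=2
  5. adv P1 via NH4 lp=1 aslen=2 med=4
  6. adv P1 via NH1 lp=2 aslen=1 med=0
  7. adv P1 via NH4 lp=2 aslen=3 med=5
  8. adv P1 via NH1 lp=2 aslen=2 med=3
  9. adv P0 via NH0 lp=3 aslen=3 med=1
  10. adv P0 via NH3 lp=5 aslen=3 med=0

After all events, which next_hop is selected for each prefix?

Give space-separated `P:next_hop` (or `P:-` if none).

Op 1: best P0=NH2 P1=-
Op 2: best P0=NH2 P1=-
Op 3: best P0=NH2 P1=-
Op 4: best P0=NH2 P1=NH1
Op 5: best P0=NH2 P1=NH4
Op 6: best P0=NH2 P1=NH1
Op 7: best P0=NH2 P1=NH1
Op 8: best P0=NH2 P1=NH1
Op 9: best P0=NH2 P1=NH1
Op 10: best P0=NH3 P1=NH1

Answer: P0:NH3 P1:NH1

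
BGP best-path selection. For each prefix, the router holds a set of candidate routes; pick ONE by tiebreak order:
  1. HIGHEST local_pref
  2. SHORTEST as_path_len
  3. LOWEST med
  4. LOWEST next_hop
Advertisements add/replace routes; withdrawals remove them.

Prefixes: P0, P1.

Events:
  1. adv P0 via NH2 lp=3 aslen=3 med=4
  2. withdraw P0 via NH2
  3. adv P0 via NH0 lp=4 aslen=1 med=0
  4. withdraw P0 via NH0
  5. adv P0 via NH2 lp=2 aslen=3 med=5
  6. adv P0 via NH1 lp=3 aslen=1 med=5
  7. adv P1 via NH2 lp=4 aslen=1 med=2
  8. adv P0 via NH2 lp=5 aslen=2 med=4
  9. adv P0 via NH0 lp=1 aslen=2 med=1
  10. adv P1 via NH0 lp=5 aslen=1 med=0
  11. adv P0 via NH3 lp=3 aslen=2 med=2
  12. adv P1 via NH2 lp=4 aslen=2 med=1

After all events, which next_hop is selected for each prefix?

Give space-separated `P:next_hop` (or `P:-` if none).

Op 1: best P0=NH2 P1=-
Op 2: best P0=- P1=-
Op 3: best P0=NH0 P1=-
Op 4: best P0=- P1=-
Op 5: best P0=NH2 P1=-
Op 6: best P0=NH1 P1=-
Op 7: best P0=NH1 P1=NH2
Op 8: best P0=NH2 P1=NH2
Op 9: best P0=NH2 P1=NH2
Op 10: best P0=NH2 P1=NH0
Op 11: best P0=NH2 P1=NH0
Op 12: best P0=NH2 P1=NH0

Answer: P0:NH2 P1:NH0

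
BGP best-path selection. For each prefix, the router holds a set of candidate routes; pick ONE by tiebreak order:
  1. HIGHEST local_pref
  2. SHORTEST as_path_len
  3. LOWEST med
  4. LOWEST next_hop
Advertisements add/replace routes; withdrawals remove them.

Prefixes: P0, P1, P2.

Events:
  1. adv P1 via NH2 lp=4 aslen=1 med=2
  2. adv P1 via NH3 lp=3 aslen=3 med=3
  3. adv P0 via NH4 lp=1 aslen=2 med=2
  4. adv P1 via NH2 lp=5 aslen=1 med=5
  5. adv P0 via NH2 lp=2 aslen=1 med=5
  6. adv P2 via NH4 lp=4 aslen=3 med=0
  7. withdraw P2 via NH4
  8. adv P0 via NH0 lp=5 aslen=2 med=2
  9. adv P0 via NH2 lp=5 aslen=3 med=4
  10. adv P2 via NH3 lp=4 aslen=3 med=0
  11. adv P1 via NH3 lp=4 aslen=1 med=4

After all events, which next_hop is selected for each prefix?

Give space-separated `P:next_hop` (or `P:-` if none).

Op 1: best P0=- P1=NH2 P2=-
Op 2: best P0=- P1=NH2 P2=-
Op 3: best P0=NH4 P1=NH2 P2=-
Op 4: best P0=NH4 P1=NH2 P2=-
Op 5: best P0=NH2 P1=NH2 P2=-
Op 6: best P0=NH2 P1=NH2 P2=NH4
Op 7: best P0=NH2 P1=NH2 P2=-
Op 8: best P0=NH0 P1=NH2 P2=-
Op 9: best P0=NH0 P1=NH2 P2=-
Op 10: best P0=NH0 P1=NH2 P2=NH3
Op 11: best P0=NH0 P1=NH2 P2=NH3

Answer: P0:NH0 P1:NH2 P2:NH3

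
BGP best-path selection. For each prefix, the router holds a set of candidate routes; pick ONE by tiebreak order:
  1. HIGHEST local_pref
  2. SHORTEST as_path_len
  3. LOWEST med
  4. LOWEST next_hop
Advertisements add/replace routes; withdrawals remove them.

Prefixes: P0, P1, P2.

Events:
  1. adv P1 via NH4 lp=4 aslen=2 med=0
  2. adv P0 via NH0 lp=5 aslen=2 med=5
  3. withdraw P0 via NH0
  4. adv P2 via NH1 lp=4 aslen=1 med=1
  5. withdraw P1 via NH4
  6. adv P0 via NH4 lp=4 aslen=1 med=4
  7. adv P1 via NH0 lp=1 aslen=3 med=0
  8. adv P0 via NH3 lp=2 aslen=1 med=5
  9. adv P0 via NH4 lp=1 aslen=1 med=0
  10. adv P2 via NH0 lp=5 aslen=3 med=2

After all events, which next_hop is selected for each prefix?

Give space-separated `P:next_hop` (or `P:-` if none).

Op 1: best P0=- P1=NH4 P2=-
Op 2: best P0=NH0 P1=NH4 P2=-
Op 3: best P0=- P1=NH4 P2=-
Op 4: best P0=- P1=NH4 P2=NH1
Op 5: best P0=- P1=- P2=NH1
Op 6: best P0=NH4 P1=- P2=NH1
Op 7: best P0=NH4 P1=NH0 P2=NH1
Op 8: best P0=NH4 P1=NH0 P2=NH1
Op 9: best P0=NH3 P1=NH0 P2=NH1
Op 10: best P0=NH3 P1=NH0 P2=NH0

Answer: P0:NH3 P1:NH0 P2:NH0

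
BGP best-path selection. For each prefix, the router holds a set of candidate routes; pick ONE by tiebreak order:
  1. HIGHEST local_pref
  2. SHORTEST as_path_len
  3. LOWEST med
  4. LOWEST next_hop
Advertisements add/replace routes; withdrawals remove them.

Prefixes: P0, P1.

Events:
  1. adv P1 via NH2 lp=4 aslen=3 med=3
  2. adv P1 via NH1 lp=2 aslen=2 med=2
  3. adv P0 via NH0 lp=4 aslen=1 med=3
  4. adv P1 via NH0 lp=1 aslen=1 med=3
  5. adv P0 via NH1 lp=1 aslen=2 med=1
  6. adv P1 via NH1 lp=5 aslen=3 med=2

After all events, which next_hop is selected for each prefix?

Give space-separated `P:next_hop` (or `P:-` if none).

Answer: P0:NH0 P1:NH1

Derivation:
Op 1: best P0=- P1=NH2
Op 2: best P0=- P1=NH2
Op 3: best P0=NH0 P1=NH2
Op 4: best P0=NH0 P1=NH2
Op 5: best P0=NH0 P1=NH2
Op 6: best P0=NH0 P1=NH1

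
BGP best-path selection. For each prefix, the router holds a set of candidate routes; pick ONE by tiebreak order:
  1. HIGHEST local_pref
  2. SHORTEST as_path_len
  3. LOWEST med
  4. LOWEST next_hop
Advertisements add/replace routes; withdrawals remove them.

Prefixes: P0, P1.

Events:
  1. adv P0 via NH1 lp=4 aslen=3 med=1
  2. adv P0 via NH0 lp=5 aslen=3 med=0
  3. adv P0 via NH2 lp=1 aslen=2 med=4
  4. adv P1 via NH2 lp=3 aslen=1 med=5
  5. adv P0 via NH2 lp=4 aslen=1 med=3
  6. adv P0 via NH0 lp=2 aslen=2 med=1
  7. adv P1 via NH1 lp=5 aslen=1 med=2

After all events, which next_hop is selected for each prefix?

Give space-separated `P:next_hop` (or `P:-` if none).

Op 1: best P0=NH1 P1=-
Op 2: best P0=NH0 P1=-
Op 3: best P0=NH0 P1=-
Op 4: best P0=NH0 P1=NH2
Op 5: best P0=NH0 P1=NH2
Op 6: best P0=NH2 P1=NH2
Op 7: best P0=NH2 P1=NH1

Answer: P0:NH2 P1:NH1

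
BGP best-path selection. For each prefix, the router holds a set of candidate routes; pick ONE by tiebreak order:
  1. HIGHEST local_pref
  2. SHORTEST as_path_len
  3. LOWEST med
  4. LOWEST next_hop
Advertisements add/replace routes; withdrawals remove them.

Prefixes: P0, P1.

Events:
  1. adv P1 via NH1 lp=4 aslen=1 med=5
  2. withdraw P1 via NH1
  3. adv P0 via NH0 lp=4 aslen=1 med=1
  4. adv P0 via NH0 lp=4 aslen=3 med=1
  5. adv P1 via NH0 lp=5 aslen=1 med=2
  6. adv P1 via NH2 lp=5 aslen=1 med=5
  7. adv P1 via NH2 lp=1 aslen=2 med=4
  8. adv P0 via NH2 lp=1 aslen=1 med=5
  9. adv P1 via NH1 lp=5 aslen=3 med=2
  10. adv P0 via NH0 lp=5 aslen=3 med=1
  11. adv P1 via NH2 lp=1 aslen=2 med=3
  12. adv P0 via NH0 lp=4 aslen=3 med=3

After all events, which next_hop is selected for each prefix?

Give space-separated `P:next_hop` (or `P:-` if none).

Op 1: best P0=- P1=NH1
Op 2: best P0=- P1=-
Op 3: best P0=NH0 P1=-
Op 4: best P0=NH0 P1=-
Op 5: best P0=NH0 P1=NH0
Op 6: best P0=NH0 P1=NH0
Op 7: best P0=NH0 P1=NH0
Op 8: best P0=NH0 P1=NH0
Op 9: best P0=NH0 P1=NH0
Op 10: best P0=NH0 P1=NH0
Op 11: best P0=NH0 P1=NH0
Op 12: best P0=NH0 P1=NH0

Answer: P0:NH0 P1:NH0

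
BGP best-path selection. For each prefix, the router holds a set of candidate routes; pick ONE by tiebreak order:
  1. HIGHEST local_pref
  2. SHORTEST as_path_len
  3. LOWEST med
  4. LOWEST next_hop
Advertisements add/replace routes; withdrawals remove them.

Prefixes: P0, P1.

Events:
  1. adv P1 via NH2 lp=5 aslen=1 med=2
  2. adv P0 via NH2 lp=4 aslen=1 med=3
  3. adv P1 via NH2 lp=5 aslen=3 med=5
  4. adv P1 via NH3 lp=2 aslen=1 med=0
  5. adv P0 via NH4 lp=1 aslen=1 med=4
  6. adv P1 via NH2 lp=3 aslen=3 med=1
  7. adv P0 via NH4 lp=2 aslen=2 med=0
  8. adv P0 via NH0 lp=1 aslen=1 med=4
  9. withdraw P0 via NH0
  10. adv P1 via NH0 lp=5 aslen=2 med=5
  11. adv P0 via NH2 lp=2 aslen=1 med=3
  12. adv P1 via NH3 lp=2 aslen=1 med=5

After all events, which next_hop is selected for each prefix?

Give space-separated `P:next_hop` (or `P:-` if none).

Op 1: best P0=- P1=NH2
Op 2: best P0=NH2 P1=NH2
Op 3: best P0=NH2 P1=NH2
Op 4: best P0=NH2 P1=NH2
Op 5: best P0=NH2 P1=NH2
Op 6: best P0=NH2 P1=NH2
Op 7: best P0=NH2 P1=NH2
Op 8: best P0=NH2 P1=NH2
Op 9: best P0=NH2 P1=NH2
Op 10: best P0=NH2 P1=NH0
Op 11: best P0=NH2 P1=NH0
Op 12: best P0=NH2 P1=NH0

Answer: P0:NH2 P1:NH0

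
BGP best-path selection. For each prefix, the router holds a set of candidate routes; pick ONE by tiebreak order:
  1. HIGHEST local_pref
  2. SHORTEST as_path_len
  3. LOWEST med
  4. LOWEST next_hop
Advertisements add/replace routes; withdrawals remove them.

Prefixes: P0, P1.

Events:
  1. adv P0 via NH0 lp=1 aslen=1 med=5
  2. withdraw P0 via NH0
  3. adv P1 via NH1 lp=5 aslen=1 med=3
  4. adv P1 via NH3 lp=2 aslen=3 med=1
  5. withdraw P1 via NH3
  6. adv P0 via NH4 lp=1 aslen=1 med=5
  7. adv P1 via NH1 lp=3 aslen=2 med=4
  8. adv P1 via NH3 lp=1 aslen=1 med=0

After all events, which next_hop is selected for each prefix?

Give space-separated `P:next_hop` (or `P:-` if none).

Op 1: best P0=NH0 P1=-
Op 2: best P0=- P1=-
Op 3: best P0=- P1=NH1
Op 4: best P0=- P1=NH1
Op 5: best P0=- P1=NH1
Op 6: best P0=NH4 P1=NH1
Op 7: best P0=NH4 P1=NH1
Op 8: best P0=NH4 P1=NH1

Answer: P0:NH4 P1:NH1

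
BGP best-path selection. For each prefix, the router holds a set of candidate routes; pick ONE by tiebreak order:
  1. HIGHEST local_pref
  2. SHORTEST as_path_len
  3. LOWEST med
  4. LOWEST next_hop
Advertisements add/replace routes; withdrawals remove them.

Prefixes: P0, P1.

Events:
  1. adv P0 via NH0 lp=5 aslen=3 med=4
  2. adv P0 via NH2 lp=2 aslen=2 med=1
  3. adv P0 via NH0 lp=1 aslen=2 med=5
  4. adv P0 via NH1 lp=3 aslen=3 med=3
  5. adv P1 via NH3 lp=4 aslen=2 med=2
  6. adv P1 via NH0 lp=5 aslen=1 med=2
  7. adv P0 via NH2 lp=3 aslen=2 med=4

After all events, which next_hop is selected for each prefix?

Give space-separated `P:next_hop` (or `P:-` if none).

Answer: P0:NH2 P1:NH0

Derivation:
Op 1: best P0=NH0 P1=-
Op 2: best P0=NH0 P1=-
Op 3: best P0=NH2 P1=-
Op 4: best P0=NH1 P1=-
Op 5: best P0=NH1 P1=NH3
Op 6: best P0=NH1 P1=NH0
Op 7: best P0=NH2 P1=NH0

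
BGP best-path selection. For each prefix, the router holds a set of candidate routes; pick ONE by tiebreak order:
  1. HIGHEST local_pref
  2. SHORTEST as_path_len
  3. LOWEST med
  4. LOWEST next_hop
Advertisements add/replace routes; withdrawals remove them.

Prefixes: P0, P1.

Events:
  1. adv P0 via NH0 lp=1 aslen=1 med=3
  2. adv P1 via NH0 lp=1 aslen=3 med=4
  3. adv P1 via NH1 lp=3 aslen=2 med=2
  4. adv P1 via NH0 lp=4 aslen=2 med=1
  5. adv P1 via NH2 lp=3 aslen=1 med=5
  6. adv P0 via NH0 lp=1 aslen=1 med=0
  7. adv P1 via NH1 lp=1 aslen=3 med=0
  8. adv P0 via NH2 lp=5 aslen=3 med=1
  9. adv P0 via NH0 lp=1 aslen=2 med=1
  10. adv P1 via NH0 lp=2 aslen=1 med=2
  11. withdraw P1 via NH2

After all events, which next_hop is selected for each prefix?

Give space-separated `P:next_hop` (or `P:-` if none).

Op 1: best P0=NH0 P1=-
Op 2: best P0=NH0 P1=NH0
Op 3: best P0=NH0 P1=NH1
Op 4: best P0=NH0 P1=NH0
Op 5: best P0=NH0 P1=NH0
Op 6: best P0=NH0 P1=NH0
Op 7: best P0=NH0 P1=NH0
Op 8: best P0=NH2 P1=NH0
Op 9: best P0=NH2 P1=NH0
Op 10: best P0=NH2 P1=NH2
Op 11: best P0=NH2 P1=NH0

Answer: P0:NH2 P1:NH0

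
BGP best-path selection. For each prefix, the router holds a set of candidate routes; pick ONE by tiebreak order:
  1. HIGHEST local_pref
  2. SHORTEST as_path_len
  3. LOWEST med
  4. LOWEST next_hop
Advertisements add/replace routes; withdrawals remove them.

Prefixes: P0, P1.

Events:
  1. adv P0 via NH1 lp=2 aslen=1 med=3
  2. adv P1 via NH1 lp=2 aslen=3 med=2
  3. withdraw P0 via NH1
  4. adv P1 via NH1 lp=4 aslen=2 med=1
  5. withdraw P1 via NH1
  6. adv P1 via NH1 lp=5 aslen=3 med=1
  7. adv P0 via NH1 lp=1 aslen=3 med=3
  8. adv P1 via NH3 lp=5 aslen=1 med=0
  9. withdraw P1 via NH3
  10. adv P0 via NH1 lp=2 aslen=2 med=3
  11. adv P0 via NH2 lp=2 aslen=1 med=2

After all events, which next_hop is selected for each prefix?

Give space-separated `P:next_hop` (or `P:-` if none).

Answer: P0:NH2 P1:NH1

Derivation:
Op 1: best P0=NH1 P1=-
Op 2: best P0=NH1 P1=NH1
Op 3: best P0=- P1=NH1
Op 4: best P0=- P1=NH1
Op 5: best P0=- P1=-
Op 6: best P0=- P1=NH1
Op 7: best P0=NH1 P1=NH1
Op 8: best P0=NH1 P1=NH3
Op 9: best P0=NH1 P1=NH1
Op 10: best P0=NH1 P1=NH1
Op 11: best P0=NH2 P1=NH1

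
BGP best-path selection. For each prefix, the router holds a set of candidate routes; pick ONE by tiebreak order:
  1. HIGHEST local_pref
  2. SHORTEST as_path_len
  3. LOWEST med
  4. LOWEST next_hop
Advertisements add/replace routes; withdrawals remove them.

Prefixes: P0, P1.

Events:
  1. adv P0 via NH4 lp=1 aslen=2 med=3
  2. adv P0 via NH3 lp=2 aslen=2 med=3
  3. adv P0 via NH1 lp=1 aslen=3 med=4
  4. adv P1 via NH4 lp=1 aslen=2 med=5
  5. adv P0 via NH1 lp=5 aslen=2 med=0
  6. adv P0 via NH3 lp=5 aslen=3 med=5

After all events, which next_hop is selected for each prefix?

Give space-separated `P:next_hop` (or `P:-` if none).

Op 1: best P0=NH4 P1=-
Op 2: best P0=NH3 P1=-
Op 3: best P0=NH3 P1=-
Op 4: best P0=NH3 P1=NH4
Op 5: best P0=NH1 P1=NH4
Op 6: best P0=NH1 P1=NH4

Answer: P0:NH1 P1:NH4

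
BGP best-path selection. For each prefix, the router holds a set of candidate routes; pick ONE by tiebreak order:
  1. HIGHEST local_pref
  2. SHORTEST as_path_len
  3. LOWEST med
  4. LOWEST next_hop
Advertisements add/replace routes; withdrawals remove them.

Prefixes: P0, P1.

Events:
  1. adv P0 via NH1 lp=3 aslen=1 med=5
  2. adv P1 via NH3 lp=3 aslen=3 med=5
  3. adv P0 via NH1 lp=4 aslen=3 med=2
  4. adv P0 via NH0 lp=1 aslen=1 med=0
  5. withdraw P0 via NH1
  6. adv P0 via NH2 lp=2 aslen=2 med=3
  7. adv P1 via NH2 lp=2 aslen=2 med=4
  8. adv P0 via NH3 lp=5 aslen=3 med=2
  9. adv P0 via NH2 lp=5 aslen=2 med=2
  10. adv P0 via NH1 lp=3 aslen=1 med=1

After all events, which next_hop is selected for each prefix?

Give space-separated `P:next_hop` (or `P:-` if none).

Op 1: best P0=NH1 P1=-
Op 2: best P0=NH1 P1=NH3
Op 3: best P0=NH1 P1=NH3
Op 4: best P0=NH1 P1=NH3
Op 5: best P0=NH0 P1=NH3
Op 6: best P0=NH2 P1=NH3
Op 7: best P0=NH2 P1=NH3
Op 8: best P0=NH3 P1=NH3
Op 9: best P0=NH2 P1=NH3
Op 10: best P0=NH2 P1=NH3

Answer: P0:NH2 P1:NH3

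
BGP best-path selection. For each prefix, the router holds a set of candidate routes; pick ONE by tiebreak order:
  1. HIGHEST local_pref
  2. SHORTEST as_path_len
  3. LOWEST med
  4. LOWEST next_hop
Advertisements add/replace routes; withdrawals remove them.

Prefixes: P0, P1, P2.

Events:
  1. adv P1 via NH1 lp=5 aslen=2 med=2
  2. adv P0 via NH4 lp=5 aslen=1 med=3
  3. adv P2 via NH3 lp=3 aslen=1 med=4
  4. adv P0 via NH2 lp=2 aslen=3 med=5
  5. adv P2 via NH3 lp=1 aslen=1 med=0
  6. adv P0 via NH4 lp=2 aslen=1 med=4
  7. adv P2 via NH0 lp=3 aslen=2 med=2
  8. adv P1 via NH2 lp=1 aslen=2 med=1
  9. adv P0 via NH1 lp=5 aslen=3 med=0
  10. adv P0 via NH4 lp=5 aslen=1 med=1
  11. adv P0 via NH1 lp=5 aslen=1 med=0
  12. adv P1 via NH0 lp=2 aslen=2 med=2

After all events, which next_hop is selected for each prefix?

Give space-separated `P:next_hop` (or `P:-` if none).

Answer: P0:NH1 P1:NH1 P2:NH0

Derivation:
Op 1: best P0=- P1=NH1 P2=-
Op 2: best P0=NH4 P1=NH1 P2=-
Op 3: best P0=NH4 P1=NH1 P2=NH3
Op 4: best P0=NH4 P1=NH1 P2=NH3
Op 5: best P0=NH4 P1=NH1 P2=NH3
Op 6: best P0=NH4 P1=NH1 P2=NH3
Op 7: best P0=NH4 P1=NH1 P2=NH0
Op 8: best P0=NH4 P1=NH1 P2=NH0
Op 9: best P0=NH1 P1=NH1 P2=NH0
Op 10: best P0=NH4 P1=NH1 P2=NH0
Op 11: best P0=NH1 P1=NH1 P2=NH0
Op 12: best P0=NH1 P1=NH1 P2=NH0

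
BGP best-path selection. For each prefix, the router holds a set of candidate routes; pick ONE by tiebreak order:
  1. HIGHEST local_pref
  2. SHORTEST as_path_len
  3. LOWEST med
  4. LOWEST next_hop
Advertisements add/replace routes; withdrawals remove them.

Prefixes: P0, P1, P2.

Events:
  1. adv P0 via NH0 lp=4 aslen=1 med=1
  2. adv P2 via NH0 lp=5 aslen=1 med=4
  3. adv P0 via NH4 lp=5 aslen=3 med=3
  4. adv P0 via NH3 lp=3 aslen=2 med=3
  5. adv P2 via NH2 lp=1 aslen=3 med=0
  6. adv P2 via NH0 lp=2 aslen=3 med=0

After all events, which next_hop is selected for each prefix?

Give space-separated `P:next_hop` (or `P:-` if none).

Op 1: best P0=NH0 P1=- P2=-
Op 2: best P0=NH0 P1=- P2=NH0
Op 3: best P0=NH4 P1=- P2=NH0
Op 4: best P0=NH4 P1=- P2=NH0
Op 5: best P0=NH4 P1=- P2=NH0
Op 6: best P0=NH4 P1=- P2=NH0

Answer: P0:NH4 P1:- P2:NH0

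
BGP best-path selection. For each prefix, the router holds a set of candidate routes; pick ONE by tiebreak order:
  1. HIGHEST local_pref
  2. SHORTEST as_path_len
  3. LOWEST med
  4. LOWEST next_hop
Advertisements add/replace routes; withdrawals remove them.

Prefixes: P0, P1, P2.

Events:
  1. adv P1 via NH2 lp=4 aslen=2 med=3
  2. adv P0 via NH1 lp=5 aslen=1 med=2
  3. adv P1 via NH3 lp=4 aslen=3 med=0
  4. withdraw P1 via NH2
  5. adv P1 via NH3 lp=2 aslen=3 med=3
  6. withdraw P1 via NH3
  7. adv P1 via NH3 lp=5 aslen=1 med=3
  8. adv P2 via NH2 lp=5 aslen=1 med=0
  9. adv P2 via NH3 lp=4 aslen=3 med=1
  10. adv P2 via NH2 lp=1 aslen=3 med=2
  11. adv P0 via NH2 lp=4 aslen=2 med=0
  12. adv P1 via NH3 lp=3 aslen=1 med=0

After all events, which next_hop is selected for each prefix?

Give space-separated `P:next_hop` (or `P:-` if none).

Op 1: best P0=- P1=NH2 P2=-
Op 2: best P0=NH1 P1=NH2 P2=-
Op 3: best P0=NH1 P1=NH2 P2=-
Op 4: best P0=NH1 P1=NH3 P2=-
Op 5: best P0=NH1 P1=NH3 P2=-
Op 6: best P0=NH1 P1=- P2=-
Op 7: best P0=NH1 P1=NH3 P2=-
Op 8: best P0=NH1 P1=NH3 P2=NH2
Op 9: best P0=NH1 P1=NH3 P2=NH2
Op 10: best P0=NH1 P1=NH3 P2=NH3
Op 11: best P0=NH1 P1=NH3 P2=NH3
Op 12: best P0=NH1 P1=NH3 P2=NH3

Answer: P0:NH1 P1:NH3 P2:NH3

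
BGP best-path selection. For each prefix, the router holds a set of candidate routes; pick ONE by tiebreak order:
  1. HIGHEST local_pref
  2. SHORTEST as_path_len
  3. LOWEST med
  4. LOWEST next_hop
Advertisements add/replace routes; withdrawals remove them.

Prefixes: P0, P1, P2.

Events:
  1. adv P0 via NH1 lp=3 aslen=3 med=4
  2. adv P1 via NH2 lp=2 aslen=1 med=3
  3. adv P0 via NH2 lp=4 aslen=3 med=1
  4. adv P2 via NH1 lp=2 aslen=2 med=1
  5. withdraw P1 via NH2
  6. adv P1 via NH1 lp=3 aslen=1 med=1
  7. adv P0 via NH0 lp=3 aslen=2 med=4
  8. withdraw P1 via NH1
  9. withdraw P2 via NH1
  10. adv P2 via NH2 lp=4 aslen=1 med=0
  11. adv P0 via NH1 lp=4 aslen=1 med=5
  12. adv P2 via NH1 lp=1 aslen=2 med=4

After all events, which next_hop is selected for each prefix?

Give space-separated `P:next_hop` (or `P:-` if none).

Op 1: best P0=NH1 P1=- P2=-
Op 2: best P0=NH1 P1=NH2 P2=-
Op 3: best P0=NH2 P1=NH2 P2=-
Op 4: best P0=NH2 P1=NH2 P2=NH1
Op 5: best P0=NH2 P1=- P2=NH1
Op 6: best P0=NH2 P1=NH1 P2=NH1
Op 7: best P0=NH2 P1=NH1 P2=NH1
Op 8: best P0=NH2 P1=- P2=NH1
Op 9: best P0=NH2 P1=- P2=-
Op 10: best P0=NH2 P1=- P2=NH2
Op 11: best P0=NH1 P1=- P2=NH2
Op 12: best P0=NH1 P1=- P2=NH2

Answer: P0:NH1 P1:- P2:NH2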